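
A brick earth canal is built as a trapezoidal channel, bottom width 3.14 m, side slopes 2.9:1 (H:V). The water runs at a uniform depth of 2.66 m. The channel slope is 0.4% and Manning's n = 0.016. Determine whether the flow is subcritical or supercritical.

supercritical

With bottom width b = 3.14 m and side slope z = 2.9: A = (b + zy)y = (3.14 + 2.9×2.66)×2.66 = 28.87 m²; P = b + 2y√(1+z²) = 3.14 + 2×2.66×3.068 = 19.46 m.
Hydraulic radius R = A/P = 28.87/19.46 = 1.484 m.
V = (1/n) R^(2/3) √S = (1/0.016) × 1.484^(2/3) × √0.004 = 5.142 m/s. Hydraulic depth D_h = A/T = 28.87/18.57 = 1.555 m.
Froude number Fr = V/√(g·D_h) = 5.142/√(9.81×1.555) = 1.32, which is greater than 1, so the flow is supercritical.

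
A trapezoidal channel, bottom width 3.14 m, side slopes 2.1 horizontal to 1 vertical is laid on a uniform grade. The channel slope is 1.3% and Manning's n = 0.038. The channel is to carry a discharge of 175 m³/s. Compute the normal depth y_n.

Manning's equation rearranged: A R^(2/3) = nQ / (1·√S) = 0.038 × 175 / (√0.013) = 58.32.
At y = 2.51 m: A R^(2/3) = 26.73 — short.
At y = 3.56 m: A R^(2/3) = 58.35 — ≈ 58.32.

y_n = 3.56 m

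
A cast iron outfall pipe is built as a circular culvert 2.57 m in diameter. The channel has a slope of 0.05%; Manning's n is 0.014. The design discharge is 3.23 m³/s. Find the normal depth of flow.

y_n = 1.32 m

Manning's equation rearranged: A R^(2/3) = nQ / (1·√S) = 0.014 × 3.23 / (√0.0005) = 2.022.
Try y = 1.53 m: A R^(2/3) = 2.564 — too large.
Try y = 1.11 m: A R^(2/3) = 1.496 — too small.
Try y = 1.32 m: A R^(2/3) = 2.021 — ≈ 2.022.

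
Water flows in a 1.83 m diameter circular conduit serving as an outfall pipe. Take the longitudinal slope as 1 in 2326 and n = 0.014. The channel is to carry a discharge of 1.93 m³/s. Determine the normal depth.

Manning's equation rearranged: A R^(2/3) = nQ / (1·√S) = 0.014 × 1.93 / (√0.0004299) = 1.303.
Trying y = 0.954 m: A R^(2/3) = 0.8376 — too small.
Trying y = 1.28 m: A R^(2/3) = 1.306 — ≈ 1.303.

y_n = 1.28 m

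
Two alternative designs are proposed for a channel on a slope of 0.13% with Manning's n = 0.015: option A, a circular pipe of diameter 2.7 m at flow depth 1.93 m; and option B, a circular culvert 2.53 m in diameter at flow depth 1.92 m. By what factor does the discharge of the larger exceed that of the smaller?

Channel A: For a circular section of diameter D = 2.7 m at depth y = 1.93 m, the central angle is θ = 2 arccos(1 − 2y/D) = 4.03 rad. Then A = (D²/8)(θ − sin θ) = 4.379 m² and P = Dθ/2 = 5.44 m. Hydraulic radius R = A/P = 4.379/5.44 = 0.805 m. Q_A = (1/0.015)·4.379·0.805^(2/3)·√0.0013 = 9.109 m³/s.
Channel B: For a circular section of diameter D = 2.53 m at depth y = 1.92 m, the central angle is θ = 2 arccos(1 − 2y/D) = 4.23 rad. Then A = (D²/8)(θ − sin θ) = 4.093 m² and P = Dθ/2 = 5.351 m. Hydraulic radius R = A/P = 4.093/5.351 = 0.765 m. Q_B = (1/0.015)·4.093·0.765^(2/3)·√0.0013 = 8.23 m³/s.
The larger discharge is 9.109 m³/s and the smaller is 8.23 m³/s; the ratio is 1.11.

1.11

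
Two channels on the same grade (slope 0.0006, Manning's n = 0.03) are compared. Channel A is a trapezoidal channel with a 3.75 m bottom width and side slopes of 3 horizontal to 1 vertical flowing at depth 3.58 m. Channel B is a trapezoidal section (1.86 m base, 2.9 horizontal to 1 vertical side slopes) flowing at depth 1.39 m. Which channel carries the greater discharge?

channel A

Channel A: With bottom width b = 3.75 m and side slope z = 3: A = (b + zy)y = (3.75 + 3×3.58)×3.58 = 51.87 m²; P = b + 2y√(1+z²) = 3.75 + 2×3.58×3.162 = 26.39 m. Hydraulic radius R = A/P = 51.87/26.39 = 1.966 m. Q_A = (1/0.03)·51.87·1.966^(2/3)·√0.0006 = 66.46 m³/s.
Channel B: With bottom width b = 1.86 m and side slope z = 2.9: A = (b + zy)y = (1.86 + 2.9×1.39)×1.39 = 8.188 m²; P = b + 2y√(1+z²) = 1.86 + 2×1.39×3.068 = 10.39 m. Hydraulic radius R = A/P = 8.188/10.39 = 0.7883 m. Q_B = (1/0.03)·8.188·0.7883^(2/3)·√0.0006 = 5.705 m³/s.
Q_A = 66.46 m³/s vs Q_B = 5.705 m³/s, so channel A carries more.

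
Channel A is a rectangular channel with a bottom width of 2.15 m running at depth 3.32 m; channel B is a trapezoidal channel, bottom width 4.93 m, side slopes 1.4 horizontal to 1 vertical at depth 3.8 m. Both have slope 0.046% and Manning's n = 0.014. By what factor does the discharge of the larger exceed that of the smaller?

Channel A: Flow area A = b·y = 2.15 × 3.32 = 7.138 m². Wetted perimeter P = b + 2y = 2.15 + 2×3.32 = 8.79 m. Hydraulic radius R = A/P = 7.138/8.79 = 0.8121 m. Q_A = (1/0.014)·7.138·0.8121^(2/3)·√0.00046 = 9.518 m³/s.
Channel B: With bottom width b = 4.93 m and side slope z = 1.4: A = (b + zy)y = (4.93 + 1.4×3.8)×3.8 = 38.95 m²; P = b + 2y√(1+z²) = 4.93 + 2×3.8×1.72 = 18.01 m. Hydraulic radius R = A/P = 38.95/18.01 = 2.163 m. Q_B = (1/0.014)·38.95·2.163^(2/3)·√0.00046 = 99.81 m³/s.
The larger discharge is 99.81 m³/s and the smaller is 9.518 m³/s; the ratio is 10.5.

10.5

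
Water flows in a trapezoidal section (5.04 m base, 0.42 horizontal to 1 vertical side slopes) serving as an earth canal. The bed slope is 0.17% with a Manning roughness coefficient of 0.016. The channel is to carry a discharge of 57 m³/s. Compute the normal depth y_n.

Manning's equation rearranged: A R^(2/3) = nQ / (1·√S) = 0.016 × 57 / (√0.0017) = 22.12.
At y = 1.95 m: A R^(2/3) = 13.13 — low.
At y = 3.21 m: A R^(2/3) = 29.3 — high.
At y = 2.7 m: A R^(2/3) = 22.13 — ≈ 22.12.

y_n = 2.7 m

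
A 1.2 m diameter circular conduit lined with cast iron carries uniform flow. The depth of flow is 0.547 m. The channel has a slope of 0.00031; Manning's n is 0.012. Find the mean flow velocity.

V = 0.631 m/s

For a circular section of diameter D = 1.2 m at depth y = 0.547 m, the central angle is θ = 2 arccos(1 − 2y/D) = 2.965 rad. Then A = (D²/8)(θ − sin θ) = 0.502 m² and P = Dθ/2 = 1.779 m.
Hydraulic radius R = A/P = 0.502/1.779 = 0.2822 m.
From Manning's equation, V = (1/n) R^(2/3) S^(1/2) = (1/0.012) × 0.2822^(2/3) × 0.00031^(1/2) = 0.631 m/s.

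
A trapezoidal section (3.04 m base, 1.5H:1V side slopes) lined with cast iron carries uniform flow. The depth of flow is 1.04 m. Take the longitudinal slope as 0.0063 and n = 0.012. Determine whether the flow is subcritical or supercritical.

supercritical

With bottom width b = 3.04 m and side slope z = 1.5: A = (b + zy)y = (3.04 + 1.5×1.04)×1.04 = 4.784 m²; P = b + 2y√(1+z²) = 3.04 + 2×1.04×1.803 = 6.79 m.
Hydraulic radius R = A/P = 4.784/6.79 = 0.7046 m.
V = (1/n) R^(2/3) √S = (1/0.012) × 0.7046^(2/3) × √0.0063 = 5.237 m/s. Hydraulic depth D_h = A/T = 4.784/6.16 = 0.7766 m.
Froude number Fr = V/√(g·D_h) = 5.237/√(9.81×0.7766) = 1.9, which is greater than 1, so the flow is supercritical.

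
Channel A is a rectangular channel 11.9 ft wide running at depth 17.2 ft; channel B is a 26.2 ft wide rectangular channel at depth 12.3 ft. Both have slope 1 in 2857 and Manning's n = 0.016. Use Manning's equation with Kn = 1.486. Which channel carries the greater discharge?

Channel A: Flow area A = b·y = 11.9 × 17.2 = 204.7 ft². Wetted perimeter P = b + 2y = 11.9 + 2×17.2 = 46.3 ft. Hydraulic radius R = A/P = 204.7/46.3 = 4.421 ft. Q_A = (1.486/0.016)·204.7·4.421^(2/3)·√0.00035 = 958 ft³/s.
Channel B: Flow area A = b·y = 26.2 × 12.3 = 322.3 ft². Wetted perimeter P = b + 2y = 26.2 + 2×12.3 = 50.8 ft. Hydraulic radius R = A/P = 322.3/50.8 = 6.344 ft. Q_B = (1.486/0.016)·322.3·6.344^(2/3)·√0.00035 = 1919 ft³/s.
Q_A = 958 ft³/s vs Q_B = 1919 ft³/s, so channel B carries more.

channel B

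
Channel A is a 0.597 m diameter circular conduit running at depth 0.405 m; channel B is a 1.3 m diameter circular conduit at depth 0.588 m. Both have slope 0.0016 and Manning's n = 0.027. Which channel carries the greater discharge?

Channel A: For a circular section of diameter D = 0.597 m at depth y = 0.405 m, the central angle is θ = 2 arccos(1 − 2y/D) = 3.871 rad. Then A = (D²/8)(θ − sin θ) = 0.2022 m² and P = Dθ/2 = 1.156 m. Hydraulic radius R = A/P = 0.2022/1.156 = 0.175 m. Q_A = (1/0.027)·0.2022·0.175^(2/3)·√0.0016 = 0.09369 m³/s.
Channel B: For a circular section of diameter D = 1.3 m at depth y = 0.588 m, the central angle is θ = 2 arccos(1 − 2y/D) = 2.951 rad. Then A = (D²/8)(θ − sin θ) = 0.5832 m² and P = Dθ/2 = 1.918 m. Hydraulic radius R = A/P = 0.5832/1.918 = 0.3041 m. Q_B = (1/0.027)·0.5832·0.3041^(2/3)·√0.0016 = 0.3907 m³/s.
Q_A = 0.09369 m³/s vs Q_B = 0.3907 m³/s, so channel B carries more.

channel B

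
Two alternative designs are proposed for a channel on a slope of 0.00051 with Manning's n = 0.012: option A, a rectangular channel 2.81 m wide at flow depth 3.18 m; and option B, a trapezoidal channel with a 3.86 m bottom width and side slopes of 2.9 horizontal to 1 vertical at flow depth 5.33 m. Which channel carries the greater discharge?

Channel A: Flow area A = b·y = 2.81 × 3.18 = 8.936 m². Wetted perimeter P = b + 2y = 2.81 + 2×3.18 = 9.17 m. Hydraulic radius R = A/P = 8.936/9.17 = 0.9745 m. Q_A = (1/0.012)·8.936·0.9745^(2/3)·√0.00051 = 16.53 m³/s.
Channel B: With bottom width b = 3.86 m and side slope z = 2.9: A = (b + zy)y = (3.86 + 2.9×5.33)×5.33 = 103 m²; P = b + 2y√(1+z²) = 3.86 + 2×5.33×3.068 = 36.56 m. Hydraulic radius R = A/P = 103/36.56 = 2.816 m. Q_B = (1/0.012)·103·2.816^(2/3)·√0.00051 = 386.4 m³/s.
Q_A = 16.53 m³/s vs Q_B = 386.4 m³/s, so channel B carries more.

channel B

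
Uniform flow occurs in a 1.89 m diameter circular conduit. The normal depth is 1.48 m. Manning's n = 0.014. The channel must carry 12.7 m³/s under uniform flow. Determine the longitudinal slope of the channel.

S = 0.0119

For a circular section of diameter D = 1.89 m at depth y = 1.48 m, the central angle is θ = 2 arccos(1 − 2y/D) = 4.345 rad. Then A = (D²/8)(θ − sin θ) = 2.357 m² and P = Dθ/2 = 4.106 m.
Hydraulic radius R = A/P = 2.357/4.106 = 0.574 m.
From Manning's equation, S = [nQ / (1 A R^(2/3))]² = [0.014 × 12.7 / (1 × 2.357 × 0.574^(2/3))]² = 0.0119.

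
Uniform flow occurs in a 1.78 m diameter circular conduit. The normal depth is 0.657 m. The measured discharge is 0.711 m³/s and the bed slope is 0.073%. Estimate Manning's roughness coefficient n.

For a circular section of diameter D = 1.78 m at depth y = 0.657 m, the central angle is θ = 2 arccos(1 − 2y/D) = 2.612 rad. Then A = (D²/8)(θ − sin θ) = 0.8343 m² and P = Dθ/2 = 2.325 m.
Hydraulic radius R = A/P = 0.8343/2.325 = 0.3589 m.
Rearranging Manning's equation: n = (1/Q) A R^(2/3) S^(1/2) = (1/0.711) × 0.8343 × 0.3589^(2/3) × √0.00073 = 0.016.

n = 0.016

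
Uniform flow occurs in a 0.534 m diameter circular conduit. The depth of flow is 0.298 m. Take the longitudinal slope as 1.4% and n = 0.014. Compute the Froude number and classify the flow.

For a circular section of diameter D = 0.534 m at depth y = 0.298 m, the central angle is θ = 2 arccos(1 − 2y/D) = 3.374 rad. Then A = (D²/8)(θ − sin θ) = 0.1285 m² and P = Dθ/2 = 0.9009 m.
Hydraulic radius R = A/P = 0.1285/0.9009 = 0.1426 m.
V = (1/n) R^(2/3) √S = (1/0.014) × 0.1426^(2/3) × √0.014 = 2.307 m/s. Hydraulic depth D_h = A/T = 0.1285/0.5304 = 0.2423 m.
Froude number Fr = V/√(g·D_h) = 2.307/√(9.81×0.2423) = 1.5, which is greater than 1, so the flow is supercritical.

supercritical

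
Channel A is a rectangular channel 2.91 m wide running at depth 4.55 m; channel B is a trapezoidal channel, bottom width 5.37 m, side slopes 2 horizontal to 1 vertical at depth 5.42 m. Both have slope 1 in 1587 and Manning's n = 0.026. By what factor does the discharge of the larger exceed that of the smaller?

12.8

Channel A: Flow area A = b·y = 2.91 × 4.55 = 13.24 m². Wetted perimeter P = b + 2y = 2.91 + 2×4.55 = 12.01 m. Hydraulic radius R = A/P = 13.24/12.01 = 1.102 m. Q_A = (1/0.026)·13.24·1.102^(2/3)·√0.0006301 = 13.64 m³/s.
Channel B: With bottom width b = 5.37 m and side slope z = 2: A = (b + zy)y = (5.37 + 2×5.42)×5.42 = 87.86 m²; P = b + 2y√(1+z²) = 5.37 + 2×5.42×2.236 = 29.61 m. Hydraulic radius R = A/P = 87.86/29.61 = 2.967 m. Q_B = (1/0.026)·87.86·2.967^(2/3)·√0.0006301 = 175.2 m³/s.
The larger discharge is 175.2 m³/s and the smaller is 13.64 m³/s; the ratio is 12.8.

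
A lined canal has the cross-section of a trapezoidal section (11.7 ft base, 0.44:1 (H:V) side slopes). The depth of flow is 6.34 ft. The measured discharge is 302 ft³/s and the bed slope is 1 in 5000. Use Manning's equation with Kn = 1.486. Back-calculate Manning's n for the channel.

n = 0.015

With bottom width b = 11.7 ft and side slope z = 0.44: A = (b + zy)y = (11.7 + 0.44×6.34)×6.34 = 91.86 ft²; P = b + 2y√(1+z²) = 11.7 + 2×6.34×1.093 = 25.55 ft.
Hydraulic radius R = A/P = 91.86/25.55 = 3.595 ft.
Rearranging Manning's equation: n = (1.486/Q) A R^(2/3) S^(1/2) = (1.486/302) × 91.86 × 3.595^(2/3) × √0.0002 = 0.015.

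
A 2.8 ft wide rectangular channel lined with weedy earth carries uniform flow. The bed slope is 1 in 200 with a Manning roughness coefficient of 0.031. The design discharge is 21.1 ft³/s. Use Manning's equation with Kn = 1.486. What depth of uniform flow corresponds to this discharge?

y_n = 2.41 ft

Manning's equation rearranged: A R^(2/3) = nQ / (1.486·√S) = 0.031 × 21.1 / (1.486 × √0.005) = 6.225.
At y = 1.73 ft: A R^(2/3) = 4.083 — short.
At y = 2.41 ft: A R^(2/3) = 6.223 — ≈ 6.225.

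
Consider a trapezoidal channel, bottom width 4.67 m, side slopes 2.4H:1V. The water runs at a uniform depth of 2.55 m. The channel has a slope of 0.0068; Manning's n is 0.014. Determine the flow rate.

Q = 216 m³/s

With bottom width b = 4.67 m and side slope z = 2.4: A = (b + zy)y = (4.67 + 2.4×2.55)×2.55 = 27.51 m²; P = b + 2y√(1+z²) = 4.67 + 2×2.55×2.6 = 17.93 m.
Hydraulic radius R = A/P = 27.51/17.93 = 1.535 m.
Manning's equation: Q = (1/n) A R^(2/3) S^(1/2) = (1/0.014) × 27.51 × 1.535^(2/3) × 0.0068^(1/2) = 216 m³/s.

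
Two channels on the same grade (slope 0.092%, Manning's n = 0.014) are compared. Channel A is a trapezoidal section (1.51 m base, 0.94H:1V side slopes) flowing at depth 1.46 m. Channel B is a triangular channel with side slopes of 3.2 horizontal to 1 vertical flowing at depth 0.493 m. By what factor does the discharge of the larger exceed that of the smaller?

Channel A: With bottom width b = 1.51 m and side slope z = 0.94: A = (b + zy)y = (1.51 + 0.94×1.46)×1.46 = 4.208 m²; P = b + 2y√(1+z²) = 1.51 + 2×1.46×1.372 = 5.518 m. Hydraulic radius R = A/P = 4.208/5.518 = 0.7627 m. Q_A = (1/0.014)·4.208·0.7627^(2/3)·√0.00092 = 7.611 m³/s.
Channel B: For a triangular section with side slope z = 3.2: A = zy² = 3.2×0.493² = 0.7778 m²; P = 2y√(1+z²) = 2×0.493×3.353 = 3.306 m. Hydraulic radius R = A/P = 0.7778/3.306 = 0.2353 m. Q_B = (1/0.014)·0.7778·0.2353^(2/3)·√0.00092 = 0.6422 m³/s.
The larger discharge is 7.611 m³/s and the smaller is 0.6422 m³/s; the ratio is 11.9.

11.9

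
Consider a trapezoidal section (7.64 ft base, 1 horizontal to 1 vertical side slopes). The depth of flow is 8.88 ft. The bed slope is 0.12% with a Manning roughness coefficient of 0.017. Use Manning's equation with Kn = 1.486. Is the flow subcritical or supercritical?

With bottom width b = 7.64 ft and side slope z = 1: A = (b + zy)y = (7.64 + 1×8.88)×8.88 = 146.7 ft²; P = b + 2y√(1+z²) = 7.64 + 2×8.88×1.414 = 32.76 ft.
Hydraulic radius R = A/P = 146.7/32.76 = 4.478 ft.
V = (1.486/n) R^(2/3) √S = (1.486/0.017) × 4.478^(2/3) × √0.0012 = 8.227 ft/s. Hydraulic depth D_h = A/T = 146.7/25.4 = 5.775 ft.
Froude number Fr = V/√(g·D_h) = 8.227/√(32.2×5.775) = 0.603, which is less than 1, so the flow is subcritical.

subcritical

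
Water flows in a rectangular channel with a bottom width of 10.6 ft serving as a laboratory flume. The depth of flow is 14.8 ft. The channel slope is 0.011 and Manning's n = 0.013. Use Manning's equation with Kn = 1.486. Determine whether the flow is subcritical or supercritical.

Flow area A = b·y = 10.6 × 14.8 = 156.9 ft². Wetted perimeter P = b + 2y = 10.6 + 2×14.8 = 40.2 ft.
Hydraulic radius R = A/P = 156.9/40.2 = 3.902 ft.
V = (1.486/n) R^(2/3) √S = (1.486/0.013) × 3.902^(2/3) × √0.011 = 29.72 ft/s. Hydraulic depth D_h = A/T = 156.9/10.6 = 14.8 ft.
Froude number Fr = V/√(g·D_h) = 29.72/√(32.2×14.8) = 1.36, which is greater than 1, so the flow is supercritical.

supercritical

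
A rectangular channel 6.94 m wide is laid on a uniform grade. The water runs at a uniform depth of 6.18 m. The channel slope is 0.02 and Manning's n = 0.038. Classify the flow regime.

subcritical

Flow area A = b·y = 6.94 × 6.18 = 42.89 m². Wetted perimeter P = b + 2y = 6.94 + 2×6.18 = 19.3 m.
Hydraulic radius R = A/P = 42.89/19.3 = 2.222 m.
V = (1/n) R^(2/3) √S = (1/0.038) × 2.222^(2/3) × √0.02 = 6.338 m/s. Hydraulic depth D_h = A/T = 42.89/6.94 = 6.18 m.
Froude number Fr = V/√(g·D_h) = 6.338/√(9.81×6.18) = 0.814, which is less than 1, so the flow is subcritical.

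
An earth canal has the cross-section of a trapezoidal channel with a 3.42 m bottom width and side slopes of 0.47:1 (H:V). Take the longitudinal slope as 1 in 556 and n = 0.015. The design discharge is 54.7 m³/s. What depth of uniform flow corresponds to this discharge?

y_n = 3.08 m

Manning's equation rearranged: A R^(2/3) = nQ / (1·√S) = 0.015 × 54.7 / (√0.001799) = 19.35.
At y = 2.43 m: A R^(2/3) = 12.94 — too small.
At y = 3.47 m: A R^(2/3) = 23.78 — too large.
At y = 3.08 m: A R^(2/3) = 19.35 — matches.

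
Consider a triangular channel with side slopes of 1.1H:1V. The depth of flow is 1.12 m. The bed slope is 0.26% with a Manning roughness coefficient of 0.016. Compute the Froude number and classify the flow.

For a triangular section with side slope z = 1.1: A = zy² = 1.1×1.12² = 1.38 m²; P = 2y√(1+z²) = 2×1.12×1.487 = 3.33 m.
Hydraulic radius R = A/P = 1.38/3.33 = 0.4144 m.
V = (1/n) R^(2/3) √S = (1/0.016) × 0.4144^(2/3) × √0.0026 = 1.771 m/s. Hydraulic depth D_h = A/T = 1.38/2.464 = 0.56 m.
Froude number Fr = V/√(g·D_h) = 1.771/√(9.81×0.56) = 0.756, which is less than 1, so the flow is subcritical.

subcritical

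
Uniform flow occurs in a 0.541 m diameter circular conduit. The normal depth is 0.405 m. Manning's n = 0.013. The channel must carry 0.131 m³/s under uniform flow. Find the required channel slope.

S = 0.000955

For a circular section of diameter D = 0.541 m at depth y = 0.405 m, the central angle is θ = 2 arccos(1 − 2y/D) = 4.182 rad. Then A = (D²/8)(θ − sin θ) = 0.1846 m² and P = Dθ/2 = 1.131 m.
Hydraulic radius R = A/P = 0.1846/1.131 = 0.1632 m.
From Manning's equation, S = [nQ / (1 A R^(2/3))]² = [0.013 × 0.131 / (1 × 0.1846 × 0.1632^(2/3))]² = 0.000955.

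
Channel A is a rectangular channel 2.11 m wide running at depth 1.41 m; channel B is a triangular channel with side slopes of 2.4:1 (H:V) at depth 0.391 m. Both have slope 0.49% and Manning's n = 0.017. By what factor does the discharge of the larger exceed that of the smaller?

Channel A: Flow area A = b·y = 2.11 × 1.41 = 2.975 m². Wetted perimeter P = b + 2y = 2.11 + 2×1.41 = 4.93 m. Hydraulic radius R = A/P = 2.975/4.93 = 0.6035 m. Q_A = (1/0.017)·2.975·0.6035^(2/3)·√0.0049 = 8.748 m³/s.
Channel B: For a triangular section with side slope z = 2.4: A = zy² = 2.4×0.391² = 0.3669 m²; P = 2y√(1+z²) = 2×0.391×2.6 = 2.033 m. Hydraulic radius R = A/P = 0.3669/2.033 = 0.1805 m. Q_B = (1/0.017)·0.3669·0.1805^(2/3)·√0.0049 = 0.4825 m³/s.
The larger discharge is 8.748 m³/s and the smaller is 0.4825 m³/s; the ratio is 18.1.

18.1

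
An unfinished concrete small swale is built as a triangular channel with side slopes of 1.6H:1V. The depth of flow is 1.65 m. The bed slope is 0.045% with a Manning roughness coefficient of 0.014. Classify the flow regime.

subcritical

For a triangular section with side slope z = 1.6: A = zy² = 1.6×1.65² = 4.356 m²; P = 2y√(1+z²) = 2×1.65×1.887 = 6.226 m.
Hydraulic radius R = A/P = 4.356/6.226 = 0.6996 m.
V = (1/n) R^(2/3) √S = (1/0.014) × 0.6996^(2/3) × √0.00045 = 1.194 m/s. Hydraulic depth D_h = A/T = 4.356/5.28 = 0.825 m.
Froude number Fr = V/√(g·D_h) = 1.194/√(9.81×0.825) = 0.42, which is less than 1, so the flow is subcritical.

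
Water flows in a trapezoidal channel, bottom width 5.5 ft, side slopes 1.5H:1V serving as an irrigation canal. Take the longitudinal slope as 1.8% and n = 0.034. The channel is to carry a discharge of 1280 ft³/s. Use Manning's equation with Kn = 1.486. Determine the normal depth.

Manning's equation rearranged: A R^(2/3) = nQ / (1.486·√S) = 0.034 × 1280 / (1.486 × √0.018) = 218.3.
At y = 7.24 ft: A R^(2/3) = 285.8 — high.
At y = 5.24 ft: A R^(2/3) = 141.4 — low.
At y = 6.41 ft: A R^(2/3) = 218.5 — close enough.

y_n = 6.41 ft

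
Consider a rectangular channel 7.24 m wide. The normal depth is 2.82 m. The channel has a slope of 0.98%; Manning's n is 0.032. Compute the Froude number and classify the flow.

Flow area A = b·y = 7.24 × 2.82 = 20.42 m². Wetted perimeter P = b + 2y = 7.24 + 2×2.82 = 12.88 m.
Hydraulic radius R = A/P = 20.42/12.88 = 1.585 m.
V = (1/n) R^(2/3) √S = (1/0.032) × 1.585^(2/3) × √0.0098 = 4.206 m/s. Hydraulic depth D_h = A/T = 20.42/7.24 = 2.82 m.
Froude number Fr = V/√(g·D_h) = 4.206/√(9.81×2.82) = 0.8, which is less than 1, so the flow is subcritical.

subcritical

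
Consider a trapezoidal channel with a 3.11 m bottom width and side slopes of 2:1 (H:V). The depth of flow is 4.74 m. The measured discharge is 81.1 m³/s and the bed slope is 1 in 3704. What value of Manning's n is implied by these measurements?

With bottom width b = 3.11 m and side slope z = 2: A = (b + zy)y = (3.11 + 2×4.74)×4.74 = 59.68 m²; P = b + 2y√(1+z²) = 3.11 + 2×4.74×2.236 = 24.31 m.
Hydraulic radius R = A/P = 59.68/24.31 = 2.455 m.
Rearranging Manning's equation: n = (1/Q) A R^(2/3) S^(1/2) = (1/81.1) × 59.68 × 2.455^(2/3) × √0.00027 = 0.022.

n = 0.022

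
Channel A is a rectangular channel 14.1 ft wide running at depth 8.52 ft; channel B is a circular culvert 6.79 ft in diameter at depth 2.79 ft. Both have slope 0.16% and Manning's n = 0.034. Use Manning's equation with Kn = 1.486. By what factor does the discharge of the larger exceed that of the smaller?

16.2

Channel A: Flow area A = b·y = 14.1 × 8.52 = 120.1 ft². Wetted perimeter P = b + 2y = 14.1 + 2×8.52 = 31.14 ft. Hydraulic radius R = A/P = 120.1/31.14 = 3.858 ft. Q_A = (1.486/0.034)·120.1·3.858^(2/3)·√0.0016 = 516.6 ft³/s.
Channel B: For a circular section of diameter D = 6.79 ft at depth y = 2.79 ft, the central angle is θ = 2 arccos(1 − 2y/D) = 2.783 rad. Then A = (D²/8)(θ − sin θ) = 14.02 ft² and P = Dθ/2 = 9.449 ft. Hydraulic radius R = A/P = 14.02/9.449 = 1.484 ft. Q_B = (1.486/0.034)·14.02·1.484^(2/3)·√0.0016 = 31.88 ft³/s.
The larger discharge is 516.6 ft³/s and the smaller is 31.88 ft³/s; the ratio is 16.2.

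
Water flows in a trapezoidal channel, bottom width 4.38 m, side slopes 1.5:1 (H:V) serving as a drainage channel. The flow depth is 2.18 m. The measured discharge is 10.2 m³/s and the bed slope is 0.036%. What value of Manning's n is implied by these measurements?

n = 0.0381

With bottom width b = 4.38 m and side slope z = 1.5: A = (b + zy)y = (4.38 + 1.5×2.18)×2.18 = 16.68 m²; P = b + 2y√(1+z²) = 4.38 + 2×2.18×1.803 = 12.24 m.
Hydraulic radius R = A/P = 16.68/12.24 = 1.362 m.
Rearranging Manning's equation: n = (1/Q) A R^(2/3) S^(1/2) = (1/10.2) × 16.68 × 1.362^(2/3) × √0.00036 = 0.0381.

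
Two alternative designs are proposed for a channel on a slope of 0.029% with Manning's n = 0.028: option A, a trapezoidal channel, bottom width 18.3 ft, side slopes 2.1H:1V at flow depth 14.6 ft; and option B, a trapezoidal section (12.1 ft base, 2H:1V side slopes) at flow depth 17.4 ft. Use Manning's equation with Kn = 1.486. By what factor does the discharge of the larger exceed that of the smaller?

1.21

Channel A: With bottom width b = 18.3 ft and side slope z = 2.1: A = (b + zy)y = (18.3 + 2.1×14.6)×14.6 = 714.8 ft²; P = b + 2y√(1+z²) = 18.3 + 2×14.6×2.326 = 86.22 ft. Hydraulic radius R = A/P = 714.8/86.22 = 8.291 ft. Q_A = (1.486/0.028)·714.8·8.291^(2/3)·√0.00029 = 2646 ft³/s.
Channel B: With bottom width b = 12.1 ft and side slope z = 2: A = (b + zy)y = (12.1 + 2×17.4)×17.4 = 816.1 ft²; P = b + 2y√(1+z²) = 12.1 + 2×17.4×2.236 = 89.92 ft. Hydraulic radius R = A/P = 816.1/89.92 = 9.076 ft. Q_B = (1.486/0.028)·816.1·9.076^(2/3)·√0.00029 = 3209 ft³/s.
The larger discharge is 3209 ft³/s and the smaller is 2646 ft³/s; the ratio is 1.21.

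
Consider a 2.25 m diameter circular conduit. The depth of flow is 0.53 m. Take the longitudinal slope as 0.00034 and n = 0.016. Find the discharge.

For a circular section of diameter D = 2.25 m at depth y = 0.53 m, the central angle is θ = 2 arccos(1 − 2y/D) = 2.027 rad. Then A = (D²/8)(θ − sin θ) = 0.7146 m² and P = Dθ/2 = 2.28 m.
Hydraulic radius R = A/P = 0.7146/2.28 = 0.3134 m.
Manning's equation: Q = (1/n) A R^(2/3) S^(1/2) = (1/0.016) × 0.7146 × 0.3134^(2/3) × 0.00034^(1/2) = 0.38 m³/s.

Q = 0.38 m³/s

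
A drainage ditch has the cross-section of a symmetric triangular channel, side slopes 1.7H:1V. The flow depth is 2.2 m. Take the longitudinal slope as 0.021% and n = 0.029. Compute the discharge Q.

Q = 3.97 m³/s

For a triangular section with side slope z = 1.7: A = zy² = 1.7×2.2² = 8.228 m²; P = 2y√(1+z²) = 2×2.2×1.972 = 8.678 m.
Hydraulic radius R = A/P = 8.228/8.678 = 0.9481 m.
Manning's equation: Q = (1/n) A R^(2/3) S^(1/2) = (1/0.029) × 8.228 × 0.9481^(2/3) × 0.00021^(1/2) = 3.97 m³/s.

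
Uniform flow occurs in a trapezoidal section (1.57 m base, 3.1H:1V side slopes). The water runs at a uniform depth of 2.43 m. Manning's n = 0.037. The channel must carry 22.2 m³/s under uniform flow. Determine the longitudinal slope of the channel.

S = 0.001

With bottom width b = 1.57 m and side slope z = 3.1: A = (b + zy)y = (1.57 + 3.1×2.43)×2.43 = 22.12 m²; P = b + 2y√(1+z²) = 1.57 + 2×2.43×3.257 = 17.4 m.
Hydraulic radius R = A/P = 22.12/17.4 = 1.271 m.
From Manning's equation, S = [nQ / (1 A R^(2/3))]² = [0.037 × 22.2 / (1 × 22.12 × 1.271^(2/3))]² = 0.001.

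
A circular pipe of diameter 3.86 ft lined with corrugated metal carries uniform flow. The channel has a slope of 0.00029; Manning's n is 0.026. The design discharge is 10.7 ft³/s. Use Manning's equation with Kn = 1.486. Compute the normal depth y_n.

y_n = 3.04 ft

Manning's equation rearranged: A R^(2/3) = nQ / (1.486·√S) = 0.026 × 10.7 / (1.486 × √0.00029) = 10.99.
At y = 2.66 ft: A R^(2/3) = 9.371 — short.
At y = 3.34 ft: A R^(2/3) = 11.92 — over.
At y = 3.04 ft: A R^(2/3) = 11 — close enough.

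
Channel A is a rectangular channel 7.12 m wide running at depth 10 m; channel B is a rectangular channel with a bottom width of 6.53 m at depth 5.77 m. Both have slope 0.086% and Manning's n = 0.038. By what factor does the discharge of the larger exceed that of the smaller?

2.2

Channel A: Flow area A = b·y = 7.12 × 10 = 71.2 m². Wetted perimeter P = b + 2y = 7.12 + 2×10 = 27.12 m. Hydraulic radius R = A/P = 71.2/27.12 = 2.625 m. Q_A = (1/0.038)·71.2·2.625^(2/3)·√0.00086 = 104.6 m³/s.
Channel B: Flow area A = b·y = 6.53 × 5.77 = 37.68 m². Wetted perimeter P = b + 2y = 6.53 + 2×5.77 = 18.07 m. Hydraulic radius R = A/P = 37.68/18.07 = 2.085 m. Q_B = (1/0.038)·37.68·2.085^(2/3)·√0.00086 = 47.46 m³/s.
The larger discharge is 104.6 m³/s and the smaller is 47.46 m³/s; the ratio is 2.2.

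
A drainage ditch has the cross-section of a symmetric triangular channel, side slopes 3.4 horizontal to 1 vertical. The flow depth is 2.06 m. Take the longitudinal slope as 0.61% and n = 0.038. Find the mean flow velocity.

V = 2.04 m/s

For a triangular section with side slope z = 3.4: A = zy² = 3.4×2.06² = 14.43 m²; P = 2y√(1+z²) = 2×2.06×3.544 = 14.6 m.
Hydraulic radius R = A/P = 14.43/14.6 = 0.9881 m.
From Manning's equation, V = (1/n) R^(2/3) S^(1/2) = (1/0.038) × 0.9881^(2/3) × 0.0061^(1/2) = 2.04 m/s.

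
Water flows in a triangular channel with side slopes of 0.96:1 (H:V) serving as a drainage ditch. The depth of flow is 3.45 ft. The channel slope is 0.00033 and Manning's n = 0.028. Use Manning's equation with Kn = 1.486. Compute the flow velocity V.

For a triangular section with side slope z = 0.96: A = zy² = 0.96×3.45² = 11.43 ft²; P = 2y√(1+z²) = 2×3.45×1.386 = 9.565 ft.
Hydraulic radius R = A/P = 11.43/9.565 = 1.195 ft.
From Manning's equation, V = (1.486/n) R^(2/3) S^(1/2) = (1.486/0.028) × 1.195^(2/3) × 0.00033^(1/2) = 1.09 ft/s.

V = 1.09 ft/s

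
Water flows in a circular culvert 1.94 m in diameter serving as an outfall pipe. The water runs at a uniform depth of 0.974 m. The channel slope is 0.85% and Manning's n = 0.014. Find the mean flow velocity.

For a circular section of diameter D = 1.94 m at depth y = 0.974 m, the central angle is θ = 2 arccos(1 − 2y/D) = 3.15 rad. Then A = (D²/8)(θ − sin θ) = 1.486 m² and P = Dθ/2 = 3.055 m.
Hydraulic radius R = A/P = 1.486/3.055 = 0.4863 m.
From Manning's equation, V = (1/n) R^(2/3) S^(1/2) = (1/0.014) × 0.4863^(2/3) × 0.0085^(1/2) = 4.07 m/s.

V = 4.07 m/s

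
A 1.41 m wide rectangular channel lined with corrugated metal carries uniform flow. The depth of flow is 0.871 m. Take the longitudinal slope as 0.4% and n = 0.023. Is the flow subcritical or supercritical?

Flow area A = b·y = 1.41 × 0.871 = 1.228 m². Wetted perimeter P = b + 2y = 1.41 + 2×0.871 = 3.152 m.
Hydraulic radius R = A/P = 1.228/3.152 = 0.3896 m.
V = (1/n) R^(2/3) √S = (1/0.023) × 0.3896^(2/3) × √0.004 = 1.467 m/s. Hydraulic depth D_h = A/T = 1.228/1.41 = 0.871 m.
Froude number Fr = V/√(g·D_h) = 1.467/√(9.81×0.871) = 0.502, which is less than 1, so the flow is subcritical.

subcritical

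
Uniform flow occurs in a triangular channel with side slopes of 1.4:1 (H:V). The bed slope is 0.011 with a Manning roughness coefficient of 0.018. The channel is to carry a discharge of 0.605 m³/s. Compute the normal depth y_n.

Manning's equation rearranged: A R^(2/3) = nQ / (1·√S) = 0.018 × 0.605 / (√0.011) = 0.1038.
Trying y = 0.374 m: A R^(2/3) = 0.05582 — short.
Trying y = 0.556 m: A R^(2/3) = 0.1607 — over.
Trying y = 0.472 m: A R^(2/3) = 0.1038 — ≈ 0.1038.

y_n = 0.472 m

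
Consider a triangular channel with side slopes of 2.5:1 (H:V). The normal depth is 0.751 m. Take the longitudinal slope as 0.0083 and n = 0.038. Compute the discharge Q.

Q = 1.67 m³/s

For a triangular section with side slope z = 2.5: A = zy² = 2.5×0.751² = 1.41 m²; P = 2y√(1+z²) = 2×0.751×2.693 = 4.044 m.
Hydraulic radius R = A/P = 1.41/4.044 = 0.3486 m.
Manning's equation: Q = (1/n) A R^(2/3) S^(1/2) = (1/0.038) × 1.41 × 0.3486^(2/3) × 0.0083^(1/2) = 1.67 m³/s.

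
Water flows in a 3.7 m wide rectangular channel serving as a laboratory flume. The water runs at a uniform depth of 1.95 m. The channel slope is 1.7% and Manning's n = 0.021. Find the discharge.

Q = 43.3 m³/s

Flow area A = b·y = 3.7 × 1.95 = 7.215 m². Wetted perimeter P = b + 2y = 3.7 + 2×1.95 = 7.6 m.
Hydraulic radius R = A/P = 7.215/7.6 = 0.9493 m.
Manning's equation: Q = (1/n) A R^(2/3) S^(1/2) = (1/0.021) × 7.215 × 0.9493^(2/3) × 0.017^(1/2) = 43.3 m³/s.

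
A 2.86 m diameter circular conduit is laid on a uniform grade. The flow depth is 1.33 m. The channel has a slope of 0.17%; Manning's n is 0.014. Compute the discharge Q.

For a circular section of diameter D = 2.86 m at depth y = 1.33 m, the central angle is θ = 2 arccos(1 − 2y/D) = 3.002 rad. Then A = (D²/8)(θ − sin θ) = 2.926 m² and P = Dθ/2 = 4.292 m.
Hydraulic radius R = A/P = 2.926/4.292 = 0.6818 m.
Manning's equation: Q = (1/n) A R^(2/3) S^(1/2) = (1/0.014) × 2.926 × 0.6818^(2/3) × 0.0017^(1/2) = 6.68 m³/s.

Q = 6.68 m³/s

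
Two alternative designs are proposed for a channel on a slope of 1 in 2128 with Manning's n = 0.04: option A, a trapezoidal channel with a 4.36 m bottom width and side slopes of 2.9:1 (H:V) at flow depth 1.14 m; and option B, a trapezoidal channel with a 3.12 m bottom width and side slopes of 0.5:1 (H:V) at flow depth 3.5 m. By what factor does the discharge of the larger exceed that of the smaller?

Channel A: With bottom width b = 4.36 m and side slope z = 2.9: A = (b + zy)y = (4.36 + 2.9×1.14)×1.14 = 8.739 m²; P = b + 2y√(1+z²) = 4.36 + 2×1.14×3.068 = 11.35 m. Hydraulic radius R = A/P = 8.739/11.35 = 0.7697 m. Q_A = (1/0.04)·8.739·0.7697^(2/3)·√0.0004699 = 3.978 m³/s.
Channel B: With bottom width b = 3.12 m and side slope z = 0.5: A = (b + zy)y = (3.12 + 0.5×3.5)×3.5 = 17.05 m²; P = b + 2y√(1+z²) = 3.12 + 2×3.5×1.118 = 10.95 m. Hydraulic radius R = A/P = 17.05/10.95 = 1.557 m. Q_B = (1/0.04)·17.05·1.557^(2/3)·√0.0004699 = 12.41 m³/s.
The larger discharge is 12.41 m³/s and the smaller is 3.978 m³/s; the ratio is 3.12.

3.12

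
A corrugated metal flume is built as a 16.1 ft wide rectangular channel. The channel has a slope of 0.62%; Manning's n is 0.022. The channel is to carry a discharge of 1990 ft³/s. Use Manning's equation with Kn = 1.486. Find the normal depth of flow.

y_n = 8.89 ft

Manning's equation rearranged: A R^(2/3) = nQ / (1.486·√S) = 0.022 × 1990 / (1.486 × √0.0062) = 374.2.
Try y = 6.76 ft: A R^(2/3) = 259.2 — too small.
Try y = 9.69 ft: A R^(2/3) = 418.7 — too large.
Try y = 8.89 ft: A R^(2/3) = 374 — close enough.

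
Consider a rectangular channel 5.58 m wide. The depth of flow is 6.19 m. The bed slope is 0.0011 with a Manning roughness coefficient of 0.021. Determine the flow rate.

Flow area A = b·y = 5.58 × 6.19 = 34.54 m². Wetted perimeter P = b + 2y = 5.58 + 2×6.19 = 17.96 m.
Hydraulic radius R = A/P = 34.54/17.96 = 1.923 m.
Manning's equation: Q = (1/n) A R^(2/3) S^(1/2) = (1/0.021) × 34.54 × 1.923^(2/3) × 0.0011^(1/2) = 84.4 m³/s.

Q = 84.4 m³/s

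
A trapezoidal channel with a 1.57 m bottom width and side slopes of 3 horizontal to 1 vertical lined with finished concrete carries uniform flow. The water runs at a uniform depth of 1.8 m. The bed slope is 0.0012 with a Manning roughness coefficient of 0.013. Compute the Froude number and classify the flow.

subcritical

With bottom width b = 1.57 m and side slope z = 3: A = (b + zy)y = (1.57 + 3×1.8)×1.8 = 12.55 m²; P = b + 2y√(1+z²) = 1.57 + 2×1.8×3.162 = 12.95 m.
Hydraulic radius R = A/P = 12.55/12.95 = 0.9685 m.
V = (1/n) R^(2/3) √S = (1/0.013) × 0.9685^(2/3) × √0.0012 = 2.608 m/s. Hydraulic depth D_h = A/T = 12.55/12.37 = 1.014 m.
Froude number Fr = V/√(g·D_h) = 2.608/√(9.81×1.014) = 0.827, which is less than 1, so the flow is subcritical.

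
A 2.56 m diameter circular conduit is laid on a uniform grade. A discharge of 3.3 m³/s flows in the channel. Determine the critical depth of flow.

At critical depth, Q² T / (g A³) = 1, i.e. A³/T = Q²/g = 3.3²/9.81 = 1.11.
At y = 0.937 m: A³/T = 2.014 — high.
At y = 0.803 m: A³/T = 1.11 — close enough.

y_c = 0.803 m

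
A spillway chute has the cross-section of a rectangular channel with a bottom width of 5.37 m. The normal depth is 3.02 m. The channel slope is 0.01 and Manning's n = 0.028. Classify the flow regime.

subcritical

Flow area A = b·y = 5.37 × 3.02 = 16.22 m². Wetted perimeter P = b + 2y = 5.37 + 2×3.02 = 11.41 m.
Hydraulic radius R = A/P = 16.22/11.41 = 1.421 m.
V = (1/n) R^(2/3) √S = (1/0.028) × 1.421^(2/3) × √0.01 = 4.515 m/s. Hydraulic depth D_h = A/T = 16.22/5.37 = 3.02 m.
Froude number Fr = V/√(g·D_h) = 4.515/√(9.81×3.02) = 0.829, which is less than 1, so the flow is subcritical.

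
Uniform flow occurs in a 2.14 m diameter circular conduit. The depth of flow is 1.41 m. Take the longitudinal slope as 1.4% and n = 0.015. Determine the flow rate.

For a circular section of diameter D = 2.14 m at depth y = 1.41 m, the central angle is θ = 2 arccos(1 − 2y/D) = 3.788 rad. Then A = (D²/8)(θ − sin θ) = 2.514 m² and P = Dθ/2 = 4.054 m.
Hydraulic radius R = A/P = 2.514/4.054 = 0.6201 m.
Manning's equation: Q = (1/n) A R^(2/3) S^(1/2) = (1/0.015) × 2.514 × 0.6201^(2/3) × 0.014^(1/2) = 14.4 m³/s.

Q = 14.4 m³/s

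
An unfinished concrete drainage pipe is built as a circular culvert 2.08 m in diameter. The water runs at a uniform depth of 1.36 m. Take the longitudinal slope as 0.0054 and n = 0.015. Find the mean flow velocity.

V = 3.49 m/s

For a circular section of diameter D = 2.08 m at depth y = 1.36 m, the central angle is θ = 2 arccos(1 − 2y/D) = 3.767 rad. Then A = (D²/8)(θ − sin θ) = 2.354 m² and P = Dθ/2 = 3.918 m.
Hydraulic radius R = A/P = 2.354/3.918 = 0.6008 m.
From Manning's equation, V = (1/n) R^(2/3) S^(1/2) = (1/0.015) × 0.6008^(2/3) × 0.0054^(1/2) = 3.49 m/s.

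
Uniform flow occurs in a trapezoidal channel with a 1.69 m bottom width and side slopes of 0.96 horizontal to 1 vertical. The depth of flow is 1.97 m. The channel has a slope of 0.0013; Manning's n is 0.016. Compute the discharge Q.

Q = 15.8 m³/s

With bottom width b = 1.69 m and side slope z = 0.96: A = (b + zy)y = (1.69 + 0.96×1.97)×1.97 = 7.055 m²; P = b + 2y√(1+z²) = 1.69 + 2×1.97×1.386 = 7.152 m.
Hydraulic radius R = A/P = 7.055/7.152 = 0.9865 m.
Manning's equation: Q = (1/n) A R^(2/3) S^(1/2) = (1/0.016) × 7.055 × 0.9865^(2/3) × 0.0013^(1/2) = 15.8 m³/s.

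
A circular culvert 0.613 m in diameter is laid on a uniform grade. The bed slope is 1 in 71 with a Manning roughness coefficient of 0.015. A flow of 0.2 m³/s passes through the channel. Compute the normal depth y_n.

y_n = 0.23 m

Manning's equation rearranged: A R^(2/3) = nQ / (1·√S) = 0.015 × 0.2 / (√0.01408) = 0.02528.
Try y = 0.203 m: A R^(2/3) = 0.02001 — short.
Try y = 0.253 m: A R^(2/3) = 0.03015 — over.
Try y = 0.23 m: A R^(2/3) = 0.02531 — ≈ 0.02528.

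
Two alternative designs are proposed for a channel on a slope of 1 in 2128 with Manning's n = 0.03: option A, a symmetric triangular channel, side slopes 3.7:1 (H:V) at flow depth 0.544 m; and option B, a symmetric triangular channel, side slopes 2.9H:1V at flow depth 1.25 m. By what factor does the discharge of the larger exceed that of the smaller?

Channel A: For a triangular section with side slope z = 3.7: A = zy² = 3.7×0.544² = 1.095 m²; P = 2y√(1+z²) = 2×0.544×3.833 = 4.17 m. Hydraulic radius R = A/P = 1.095/4.17 = 0.2626 m. Q_A = (1/0.03)·1.095·0.2626^(2/3)·√0.0004699 = 0.3244 m³/s.
Channel B: For a triangular section with side slope z = 2.9: A = zy² = 2.9×1.25² = 4.531 m²; P = 2y√(1+z²) = 2×1.25×3.068 = 7.669 m. Hydraulic radius R = A/P = 4.531/7.669 = 0.5909 m. Q_B = (1/0.03)·4.531·0.5909^(2/3)·√0.0004699 = 2.306 m³/s.
The larger discharge is 2.306 m³/s and the smaller is 0.3244 m³/s; the ratio is 7.11.

7.11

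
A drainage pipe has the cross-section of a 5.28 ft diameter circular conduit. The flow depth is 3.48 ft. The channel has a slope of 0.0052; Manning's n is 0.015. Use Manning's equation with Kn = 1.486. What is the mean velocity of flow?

For a circular section of diameter D = 5.28 ft at depth y = 3.48 ft, the central angle is θ = 2 arccos(1 − 2y/D) = 3.789 rad. Then A = (D²/8)(θ − sin θ) = 15.31 ft² and P = Dθ/2 = 10 ft.
Hydraulic radius R = A/P = 15.31/10 = 1.53 ft.
From Manning's equation, V = (1.486/n) R^(2/3) S^(1/2) = (1.486/0.015) × 1.53^(2/3) × 0.0052^(1/2) = 9.49 ft/s.

V = 9.49 ft/s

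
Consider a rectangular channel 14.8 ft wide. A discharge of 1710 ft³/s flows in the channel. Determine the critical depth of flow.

For a rectangular channel, critical depth y_c = (q²/g)^(1/3) where q = Q/b = 1710/14.8 = 115.5 ft²/s.
So y_c = (115.5²/32.2)^(1/3) = 7.46 ft.

y_c = 7.46 ft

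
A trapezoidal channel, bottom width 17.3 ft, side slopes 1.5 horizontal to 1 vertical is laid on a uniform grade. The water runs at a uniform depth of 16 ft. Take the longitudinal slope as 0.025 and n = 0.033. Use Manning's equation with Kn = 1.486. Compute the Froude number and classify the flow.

supercritical

With bottom width b = 17.3 ft and side slope z = 1.5: A = (b + zy)y = (17.3 + 1.5×16)×16 = 660.8 ft²; P = b + 2y√(1+z²) = 17.3 + 2×16×1.803 = 74.99 ft.
Hydraulic radius R = A/P = 660.8/74.99 = 8.812 ft.
V = (1.486/n) R^(2/3) √S = (1.486/0.033) × 8.812^(2/3) × √0.025 = 30.38 ft/s. Hydraulic depth D_h = A/T = 660.8/65.3 = 10.12 ft.
Froude number Fr = V/√(g·D_h) = 30.38/√(32.2×10.12) = 1.68, which is greater than 1, so the flow is supercritical.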